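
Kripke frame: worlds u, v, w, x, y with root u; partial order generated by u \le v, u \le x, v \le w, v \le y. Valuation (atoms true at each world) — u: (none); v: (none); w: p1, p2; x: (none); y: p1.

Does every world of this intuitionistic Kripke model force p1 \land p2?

Not every world: u \nVdash p1 \land p2.
u \nVdash p1 \land p2 since u fails p1.

No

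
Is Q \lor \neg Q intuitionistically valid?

This is the law of excluded middle, which is not intuitionistically valid.
A Kripke countermodel: worlds s0, s1; order generated by s0 \le s1; atoms true at each world — s0:{}; s1:{Q}.
s0 \nVdash Q \lor \neg Q: neither disjunct is forced at s0.
s0 lacks atom Q, so s0 \nVdash Q.
So the root s0 does not force the formula.

No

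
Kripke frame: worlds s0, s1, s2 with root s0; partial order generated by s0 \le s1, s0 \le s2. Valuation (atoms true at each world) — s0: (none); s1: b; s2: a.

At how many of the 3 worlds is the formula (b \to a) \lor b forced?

2

s0: does not force it — s0 \nVdash (b \to a) \lor b: neither disjunct is forced at s0.
s1: forces it.
s2: forces it.
Worlds forcing the formula: {s1, s2}.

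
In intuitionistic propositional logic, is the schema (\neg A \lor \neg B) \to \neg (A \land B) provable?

This is a constructively valid De Morgan direction (disjunction of negations to negated conjunction), which is intuitionistically derivable.
If \neg A holds at a world then no accessible world forces A, hence none forces A \land B; likewise for \neg B.

Yes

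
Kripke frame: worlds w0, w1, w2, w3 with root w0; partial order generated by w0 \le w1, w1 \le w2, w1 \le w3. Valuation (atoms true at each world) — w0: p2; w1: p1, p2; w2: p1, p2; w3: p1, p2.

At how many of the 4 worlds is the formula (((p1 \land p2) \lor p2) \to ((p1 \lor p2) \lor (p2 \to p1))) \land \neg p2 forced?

0

w0: does not force it — w0 \nVdash (((p1 \land p2) \lor p2) \to ((p1 \lor p2) \lor (p2 \to p1))) \land \neg p2 since w0 fails \neg p2.
w1: does not force it — w1 \nVdash (((p1 \land p2) \lor p2) \to ((p1 \lor p2) \lor (p2 \to p1))) \land \neg p2 since w1 fails \neg p2.
w2: does not force it.
w3: does not force it.
Worlds forcing the formula: { }.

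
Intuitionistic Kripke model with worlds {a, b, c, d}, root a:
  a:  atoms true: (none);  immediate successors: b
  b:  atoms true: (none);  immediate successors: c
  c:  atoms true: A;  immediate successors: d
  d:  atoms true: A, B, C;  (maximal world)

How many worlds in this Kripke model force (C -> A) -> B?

1

a: does not force it — a ||-/- (C -> A) -> B: already at a itself, a ||- C -> A but a ||-/- B.
b: does not force it — b ||-/- (C -> A) -> B: already at b itself, b ||- C -> A but b ||-/- B.
c: does not force it.
d: forces it.
Worlds forcing the formula: {d}.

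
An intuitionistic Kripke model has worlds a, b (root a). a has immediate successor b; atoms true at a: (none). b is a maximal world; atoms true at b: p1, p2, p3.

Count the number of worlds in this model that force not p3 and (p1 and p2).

a: does not force it — a does not force not p3 and (p1 and p2) since a fails not p3.
b: does not force it — b does not force not p3 and (p1 and p2) since b fails not p3.
Worlds forcing the formula: { }.

0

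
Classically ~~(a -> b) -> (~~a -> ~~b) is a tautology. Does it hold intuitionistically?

This is the distribution of double negation over implication, which is intuitionistically derivable.
Assume ~~(a -> b) and ~~a; suppose ~b. Then a -> b would give ~a (by contraposition), contradicting ~~a; so ~(a -> b), contradicting ~~(a -> b). Hence ~~b.

Yes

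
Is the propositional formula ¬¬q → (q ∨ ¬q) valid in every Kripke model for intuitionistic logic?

This is a variant of double-negation elimination (deriving excluded middle from double negation), which is not intuitionistically valid.
A Kripke countermodel: worlds w0, w1; order generated by w0 ≤ w1; atoms true at each world — w0:{}; w1:{q}.
w0 ⊮ ¬¬q → (q ∨ ¬q): already at w0 itself, w0 ⊩ ¬¬q but w0 ⊮ q ∨ ¬q.
w0 ⊮ q ∨ ¬q: neither disjunct is forced at w0.
w0 lacks atom q, so w0 ⊮ q.
So the root w0 does not force the formula.

No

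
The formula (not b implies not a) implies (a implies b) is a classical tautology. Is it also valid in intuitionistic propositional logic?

This is the converse of contraposition, which is not intuitionistically valid.
A Kripke countermodel: worlds w0, w1; order generated by w0 <= w1; atoms true at each world — w0:{a}; w1:{a,b}.
w0 does not force (not b implies not a) implies (a implies b): already at w0 itself, w0 forces not b implies not a but w0 does not force a implies b.
w0 does not force a implies b: already at w0 itself, w0 forces a but w0 does not force b.
w0 lacks atom b, so w0 does not force b.
So the root w0 does not force the formula.

No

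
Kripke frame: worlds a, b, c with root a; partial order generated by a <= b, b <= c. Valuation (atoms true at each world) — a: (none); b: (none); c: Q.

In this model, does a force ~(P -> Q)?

No

a ||-/- ~(P -> Q) since a is accessible from a and a ||- P -> Q.
a ||- P -> Q vacuously: no world accessible from a forces the antecedent P.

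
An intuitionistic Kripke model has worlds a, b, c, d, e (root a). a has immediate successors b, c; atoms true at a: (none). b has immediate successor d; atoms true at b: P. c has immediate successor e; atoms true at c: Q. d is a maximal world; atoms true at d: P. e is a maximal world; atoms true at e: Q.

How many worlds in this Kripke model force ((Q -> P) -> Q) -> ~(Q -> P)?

a: forces it.
b: forces it.
c: forces it.
d: forces it.
e: forces it.
Worlds forcing the formula: {a, b, c, d, e}.

5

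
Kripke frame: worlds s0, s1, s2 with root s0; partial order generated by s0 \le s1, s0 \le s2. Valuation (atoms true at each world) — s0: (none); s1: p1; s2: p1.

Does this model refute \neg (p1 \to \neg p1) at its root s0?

No

s0 \Vdash \neg (p1 \to \neg p1): no world accessible from s0 forces p1 \to \neg p1.
So the root s0 forces \neg (p1 \to \neg p1); the model is not a countermodel.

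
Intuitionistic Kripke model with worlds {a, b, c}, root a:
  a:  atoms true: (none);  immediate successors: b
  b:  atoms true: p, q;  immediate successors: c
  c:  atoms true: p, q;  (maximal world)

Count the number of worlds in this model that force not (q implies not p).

3

a: forces it.
b: forces it.
c: forces it.
Worlds forcing the formula: {a, b, c}.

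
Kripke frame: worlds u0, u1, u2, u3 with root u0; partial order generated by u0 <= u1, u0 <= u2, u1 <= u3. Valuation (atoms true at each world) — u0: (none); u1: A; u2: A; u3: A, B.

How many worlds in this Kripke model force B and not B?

0

u0: does not force it — u0 does not force B and not B since u0 fails B.
u1: does not force it.
u2: does not force it.
u3: does not force it.
Worlds forcing the formula: { }.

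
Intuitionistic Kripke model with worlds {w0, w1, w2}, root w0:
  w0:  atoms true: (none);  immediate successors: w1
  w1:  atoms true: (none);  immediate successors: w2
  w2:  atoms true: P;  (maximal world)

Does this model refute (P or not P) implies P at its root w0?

w0 forces (P or not P) implies P: every world accessible from w0 that forces P or not P (namely w2) also forces P.
So the root w0 forces (P or not P) implies P; the model is not a countermodel.

No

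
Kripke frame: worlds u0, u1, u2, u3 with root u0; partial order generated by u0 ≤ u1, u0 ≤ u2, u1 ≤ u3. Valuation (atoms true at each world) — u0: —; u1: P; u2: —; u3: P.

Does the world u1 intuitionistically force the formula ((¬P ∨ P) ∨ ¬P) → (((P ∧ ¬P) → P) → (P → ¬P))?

u1 ⊮ ((¬P ∨ P) ∨ ¬P) → (((P ∧ ¬P) → P) → (P → ¬P)): already at u1 itself, u1 ⊩ (¬P ∨ P) ∨ ¬P but u1 ⊮ ((P ∧ ¬P) → P) → (P → ¬P).
u1 ⊮ ((P ∧ ¬P) → P) → (P → ¬P): already at u1 itself, u1 ⊩ (P ∧ ¬P) → P but u1 ⊮ P → ¬P.
u1 ⊮ P → ¬P: already at u1 itself, u1 ⊩ P but u1 ⊮ ¬P.
u1 ⊮ ¬P since u1 is accessible from u1 and u1 ⊩ P.

No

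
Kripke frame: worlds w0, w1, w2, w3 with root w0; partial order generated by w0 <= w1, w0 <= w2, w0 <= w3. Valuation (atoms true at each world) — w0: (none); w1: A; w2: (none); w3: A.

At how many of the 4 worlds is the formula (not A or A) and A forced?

2

w0: does not force it — w0 does not force (not A or A) and A since w0 fails not A or A.
w1: forces it.
w2: does not force it — w2 does not force (not A or A) and A since w2 fails A.
w3: forces it.
Worlds forcing the formula: {w1, w3}.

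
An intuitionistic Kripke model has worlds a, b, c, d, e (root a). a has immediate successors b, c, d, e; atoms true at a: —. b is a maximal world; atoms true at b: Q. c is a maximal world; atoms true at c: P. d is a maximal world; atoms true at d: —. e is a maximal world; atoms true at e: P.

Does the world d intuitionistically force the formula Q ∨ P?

No

d ⊮ Q ∨ P: neither disjunct is forced at d.
d lacks atom Q, so d ⊮ Q.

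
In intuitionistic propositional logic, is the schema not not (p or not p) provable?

Yes

This is the double negation of excluded middle, which is intuitionistically derivable.
Assuming not (p or not p): from p we'd get p or not p, so not p; but then p or not p again — contradiction. Hence not not (p or not p).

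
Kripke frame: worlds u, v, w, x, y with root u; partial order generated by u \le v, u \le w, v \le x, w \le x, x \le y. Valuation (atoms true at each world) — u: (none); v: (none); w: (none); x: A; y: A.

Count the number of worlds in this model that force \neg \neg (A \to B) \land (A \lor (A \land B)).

u: does not force it — u \nVdash \neg \neg (A \to B) \land (A \lor (A \land B)) since u fails \neg \neg (A \to B).
v: does not force it.
w: does not force it.
x: does not force it.
y: does not force it.
Worlds forcing the formula: { }.

0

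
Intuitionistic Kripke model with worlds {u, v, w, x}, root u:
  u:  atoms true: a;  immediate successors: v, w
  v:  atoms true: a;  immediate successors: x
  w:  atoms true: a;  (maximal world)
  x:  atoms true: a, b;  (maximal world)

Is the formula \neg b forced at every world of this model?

No

Not every world: u \nVdash \neg b.
u \nVdash \neg b since x is accessible from u and x \Vdash b.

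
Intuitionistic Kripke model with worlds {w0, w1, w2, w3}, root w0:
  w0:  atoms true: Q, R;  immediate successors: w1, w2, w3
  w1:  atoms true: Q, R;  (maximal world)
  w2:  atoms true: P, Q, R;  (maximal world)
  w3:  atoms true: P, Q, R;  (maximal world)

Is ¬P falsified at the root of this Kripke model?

Yes

w0 ⊮ ¬P since w2 is accessible from w0 and w2 ⊩ P.
So the root w0 does not force ¬P; the model is a countermodel.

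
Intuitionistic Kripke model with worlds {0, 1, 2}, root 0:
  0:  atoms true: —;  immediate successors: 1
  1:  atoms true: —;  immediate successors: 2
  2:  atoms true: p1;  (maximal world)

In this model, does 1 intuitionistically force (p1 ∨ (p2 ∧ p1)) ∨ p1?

No

1 ⊮ (p1 ∨ (p2 ∧ p1)) ∨ p1: neither disjunct is forced at 1.
1 ⊮ p1 ∨ (p2 ∧ p1): neither disjunct is forced at 1.
1 lacks atom p1, so 1 ⊮ p1.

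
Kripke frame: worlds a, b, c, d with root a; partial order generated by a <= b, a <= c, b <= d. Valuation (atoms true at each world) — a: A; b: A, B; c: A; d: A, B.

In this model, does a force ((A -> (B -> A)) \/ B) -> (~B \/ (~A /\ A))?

a ||-/- ((A -> (B -> A)) \/ B) -> (~B \/ (~A /\ A)): already at a itself, a ||- (A -> (B -> A)) \/ B but a ||-/- ~B \/ (~A /\ A).
a ||-/- ~B \/ (~A /\ A): neither disjunct is forced at a.
a ||-/- ~B since b is accessible from a and b ||- B.

No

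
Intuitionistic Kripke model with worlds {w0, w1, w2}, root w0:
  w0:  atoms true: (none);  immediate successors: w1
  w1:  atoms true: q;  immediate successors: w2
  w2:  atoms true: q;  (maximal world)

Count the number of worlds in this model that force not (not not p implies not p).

w0: does not force it — w0 does not force not (not not p implies not p) since w0 is accessible from w0 and w0 forces not not p implies not p.
w1: does not force it — w1 does not force not (not not p implies not p) since w1 is accessible from w1 and w1 forces not not p implies not p.
w2: does not force it.
Worlds forcing the formula: { }.

0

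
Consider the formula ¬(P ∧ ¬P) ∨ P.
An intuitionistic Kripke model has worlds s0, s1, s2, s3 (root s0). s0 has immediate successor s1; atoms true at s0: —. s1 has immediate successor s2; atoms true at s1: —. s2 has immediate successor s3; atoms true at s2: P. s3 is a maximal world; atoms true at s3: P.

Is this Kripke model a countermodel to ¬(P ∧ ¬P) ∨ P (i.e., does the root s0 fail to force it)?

s0 ⊩ ¬(P ∧ ¬P) ∨ P via the disjunct ¬(P ∧ ¬P).
So the root s0 forces ¬(P ∧ ¬P) ∨ P; the model is not a countermodel.

No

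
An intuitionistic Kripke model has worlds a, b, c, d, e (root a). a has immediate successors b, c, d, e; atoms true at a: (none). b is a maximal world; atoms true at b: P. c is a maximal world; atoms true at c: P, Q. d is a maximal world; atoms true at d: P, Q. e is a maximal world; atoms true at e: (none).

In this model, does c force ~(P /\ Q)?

c ||-/- ~(P /\ Q) since c is accessible from c and c ||- P /\ Q.
c ||- P /\ Q since c forces both conjuncts.

No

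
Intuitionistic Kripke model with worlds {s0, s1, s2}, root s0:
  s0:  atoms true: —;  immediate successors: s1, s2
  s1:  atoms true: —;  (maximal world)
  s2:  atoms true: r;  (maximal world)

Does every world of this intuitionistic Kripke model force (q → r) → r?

Not every world: s0 ⊮ (q → r) → r.
s0 ⊮ (q → r) → r: already at s0 itself, s0 ⊩ q → r but s0 ⊮ r.
s0 lacks atom r, so s0 ⊮ r.

No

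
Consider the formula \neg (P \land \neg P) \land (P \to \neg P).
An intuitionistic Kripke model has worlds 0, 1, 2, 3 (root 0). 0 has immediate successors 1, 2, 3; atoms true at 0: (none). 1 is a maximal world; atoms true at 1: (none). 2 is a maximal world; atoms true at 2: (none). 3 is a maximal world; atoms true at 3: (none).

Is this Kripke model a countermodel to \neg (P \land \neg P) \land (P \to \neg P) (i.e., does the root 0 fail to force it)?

No

0 \Vdash \neg (P \land \neg P) \land (P \to \neg P) since 0 forces both conjuncts.
So the root 0 forces \neg (P \land \neg P) \land (P \to \neg P); the model is not a countermodel.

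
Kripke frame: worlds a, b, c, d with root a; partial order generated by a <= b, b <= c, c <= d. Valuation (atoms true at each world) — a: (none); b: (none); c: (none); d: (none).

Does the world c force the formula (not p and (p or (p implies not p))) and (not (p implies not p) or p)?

No

c does not force (not p and (p or (p implies not p))) and (not (p implies not p) or p) since c fails not (p implies not p) or p.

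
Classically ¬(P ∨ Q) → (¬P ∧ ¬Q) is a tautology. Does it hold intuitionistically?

Yes

This is a constructively valid De Morgan direction (negated disjunction to conjunction of negations), which is intuitionistically derivable.
From ¬(P ∨ Q): if P held then P ∨ Q would, contradiction — so ¬P; similarly ¬Q.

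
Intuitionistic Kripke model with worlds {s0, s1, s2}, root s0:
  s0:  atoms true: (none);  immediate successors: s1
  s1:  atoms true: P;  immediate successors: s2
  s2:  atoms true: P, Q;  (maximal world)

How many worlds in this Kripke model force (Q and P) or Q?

1

s0: does not force it — s0 does not force (Q and P) or Q: neither disjunct is forced at s0.
s1: does not force it.
s2: forces it.
Worlds forcing the formula: {s2}.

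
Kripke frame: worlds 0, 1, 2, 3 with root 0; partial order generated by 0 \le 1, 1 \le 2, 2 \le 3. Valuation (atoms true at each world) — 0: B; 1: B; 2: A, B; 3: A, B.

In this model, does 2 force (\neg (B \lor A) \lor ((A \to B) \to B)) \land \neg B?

2 \nVdash (\neg (B \lor A) \lor ((A \to B) \to B)) \land \neg B since 2 fails \neg B.

No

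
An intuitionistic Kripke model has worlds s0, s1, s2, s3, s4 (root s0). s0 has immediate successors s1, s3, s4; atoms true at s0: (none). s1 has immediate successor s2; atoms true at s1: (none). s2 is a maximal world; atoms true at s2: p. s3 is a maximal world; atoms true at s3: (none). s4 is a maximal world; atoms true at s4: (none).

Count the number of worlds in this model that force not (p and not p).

5

s0: forces it.
s1: forces it.
s2: forces it.
s3: forces it.
s4: forces it.
Worlds forcing the formula: {s0, s1, s2, s3, s4}.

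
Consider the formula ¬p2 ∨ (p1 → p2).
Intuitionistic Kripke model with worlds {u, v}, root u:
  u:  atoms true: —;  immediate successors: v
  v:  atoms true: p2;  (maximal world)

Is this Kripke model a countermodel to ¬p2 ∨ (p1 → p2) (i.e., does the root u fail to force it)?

No

u ⊩ ¬p2 ∨ (p1 → p2) via the disjunct p1 → p2.
So the root u forces ¬p2 ∨ (p1 → p2); the model is not a countermodel.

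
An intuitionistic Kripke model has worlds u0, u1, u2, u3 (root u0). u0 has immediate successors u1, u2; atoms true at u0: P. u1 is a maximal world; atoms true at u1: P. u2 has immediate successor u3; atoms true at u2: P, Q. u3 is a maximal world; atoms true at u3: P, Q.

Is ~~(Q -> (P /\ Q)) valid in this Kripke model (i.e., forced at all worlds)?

Yes

u0 ||- ~~(Q -> (P /\ Q)): no world accessible from u0 forces ~(Q -> (P /\ Q)).
Since the root u0 forces ~~(Q -> (P /\ Q)) and forcing is persistent (monotone upward), every world forces it.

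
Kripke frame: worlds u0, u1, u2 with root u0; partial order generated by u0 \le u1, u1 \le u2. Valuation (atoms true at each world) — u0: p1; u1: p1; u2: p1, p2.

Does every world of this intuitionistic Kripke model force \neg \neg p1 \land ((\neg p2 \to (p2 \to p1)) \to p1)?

u0 \Vdash \neg \neg p1 \land ((\neg p2 \to (p2 \to p1)) \to p1) since u0 forces both conjuncts.
Since the root u0 forces \neg \neg p1 \land ((\neg p2 \to (p2 \to p1)) \to p1) and forcing is persistent (monotone upward), every world forces it.

Yes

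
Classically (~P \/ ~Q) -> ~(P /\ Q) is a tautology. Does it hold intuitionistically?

Yes

This is a constructively valid De Morgan direction (disjunction of negations to negated conjunction), which is intuitionistically derivable.
If ~P holds at a world then no accessible world forces P, hence none forces P /\ Q; likewise for ~Q.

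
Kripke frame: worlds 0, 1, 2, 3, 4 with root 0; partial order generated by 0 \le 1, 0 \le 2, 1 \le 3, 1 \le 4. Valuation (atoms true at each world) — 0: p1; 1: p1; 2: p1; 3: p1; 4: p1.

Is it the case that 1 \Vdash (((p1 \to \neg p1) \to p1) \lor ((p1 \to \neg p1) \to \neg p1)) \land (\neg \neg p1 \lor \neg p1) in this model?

1 \Vdash (((p1 \to \neg p1) \to p1) \lor ((p1 \to \neg p1) \to \neg p1)) \land (\neg \neg p1 \lor \neg p1) since 1 forces both conjuncts.

Yes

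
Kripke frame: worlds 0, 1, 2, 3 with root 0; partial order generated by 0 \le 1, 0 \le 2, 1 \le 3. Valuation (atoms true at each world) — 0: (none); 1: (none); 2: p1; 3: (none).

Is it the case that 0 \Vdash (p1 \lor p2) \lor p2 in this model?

No

0 \nVdash (p1 \lor p2) \lor p2: neither disjunct is forced at 0.
0 \nVdash p1 \lor p2: neither disjunct is forced at 0.
0 lacks atom p1, so 0 \nVdash p1.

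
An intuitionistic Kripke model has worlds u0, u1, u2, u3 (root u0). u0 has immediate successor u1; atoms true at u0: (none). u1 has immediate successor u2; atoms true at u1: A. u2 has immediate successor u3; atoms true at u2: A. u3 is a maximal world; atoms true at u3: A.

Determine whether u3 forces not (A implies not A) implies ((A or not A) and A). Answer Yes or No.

Yes

u3 forces not (A implies not A) implies ((A or not A) and A): every world accessible from u3 that forces not (A implies not A) (namely u3) also forces (A or not A) and A.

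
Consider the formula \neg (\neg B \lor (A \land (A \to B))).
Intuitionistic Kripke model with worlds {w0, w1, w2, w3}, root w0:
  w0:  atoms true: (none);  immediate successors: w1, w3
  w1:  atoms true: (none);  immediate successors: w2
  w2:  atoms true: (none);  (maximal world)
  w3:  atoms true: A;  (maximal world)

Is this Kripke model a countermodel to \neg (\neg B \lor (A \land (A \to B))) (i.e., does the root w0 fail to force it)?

Yes

w0 \nVdash \neg (\neg B \lor (A \land (A \to B))) since w0 is accessible from w0 and w0 \Vdash \neg B \lor (A \land (A \to B)).
w0 \Vdash \neg B \lor (A \land (A \to B)) via the disjunct \neg B.
So the root w0 does not force \neg (\neg B \lor (A \land (A \to B))); the model is a countermodel.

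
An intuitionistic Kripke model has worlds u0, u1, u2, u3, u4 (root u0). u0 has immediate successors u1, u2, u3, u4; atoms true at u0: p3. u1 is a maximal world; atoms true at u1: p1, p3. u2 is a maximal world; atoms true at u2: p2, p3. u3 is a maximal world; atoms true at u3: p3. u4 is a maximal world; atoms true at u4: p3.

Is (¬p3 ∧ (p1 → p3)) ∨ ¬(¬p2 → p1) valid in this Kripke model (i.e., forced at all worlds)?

Not every world: u0 ⊮ (¬p3 ∧ (p1 → p3)) ∨ ¬(¬p2 → p1).
u0 ⊮ (¬p3 ∧ (p1 → p3)) ∨ ¬(¬p2 → p1): neither disjunct is forced at u0.
u0 ⊮ ¬p3 ∧ (p1 → p3) since u0 fails ¬p3.

No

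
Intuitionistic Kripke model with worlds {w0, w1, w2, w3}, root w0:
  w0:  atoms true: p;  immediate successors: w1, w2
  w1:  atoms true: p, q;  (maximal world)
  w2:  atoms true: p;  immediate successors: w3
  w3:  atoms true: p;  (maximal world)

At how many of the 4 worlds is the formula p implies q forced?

w0: does not force it — w0 does not force p implies q: already at w0 itself, w0 forces p but w0 does not force q.
w1: forces it.
w2: does not force it — w2 does not force p implies q: already at w2 itself, w2 forces p but w2 does not force q.
w3: does not force it.
Worlds forcing the formula: {w1}.

1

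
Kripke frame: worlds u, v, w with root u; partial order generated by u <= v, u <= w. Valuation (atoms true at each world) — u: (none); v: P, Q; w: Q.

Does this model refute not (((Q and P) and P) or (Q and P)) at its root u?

Yes

u does not force not (((Q and P) and P) or (Q and P)) since v is accessible from u and v forces ((Q and P) and P) or (Q and P).
v forces ((Q and P) and P) or (Q and P) via the disjunct (Q and P) and P.
So the root u does not force not (((Q and P) and P) or (Q and P)); the model is a countermodel.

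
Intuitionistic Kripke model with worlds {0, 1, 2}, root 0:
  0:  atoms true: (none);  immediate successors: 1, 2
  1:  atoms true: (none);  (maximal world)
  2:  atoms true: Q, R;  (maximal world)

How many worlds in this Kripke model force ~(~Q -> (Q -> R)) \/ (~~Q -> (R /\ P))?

1

0: does not force it — 0 ||-/- ~(~Q -> (Q -> R)) \/ (~~Q -> (R /\ P)): neither disjunct is forced at 0.
1: forces it.
2: does not force it — 2 ||-/- ~(~Q -> (Q -> R)) \/ (~~Q -> (R /\ P)): neither disjunct is forced at 2.
Worlds forcing the formula: {1}.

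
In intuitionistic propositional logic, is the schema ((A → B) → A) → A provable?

This is Peirce's law, which is not intuitionistically valid.
A Kripke countermodel: worlds s0, s1; order generated by s0 ≤ s1; atoms true at each world — s0:{}; s1:{A}.
s0 ⊮ ((A → B) → A) → A: already at s0 itself, s0 ⊩ (A → B) → A but s0 ⊮ A.
s0 lacks atom A, so s0 ⊮ A.
So the root s0 does not force the formula.

No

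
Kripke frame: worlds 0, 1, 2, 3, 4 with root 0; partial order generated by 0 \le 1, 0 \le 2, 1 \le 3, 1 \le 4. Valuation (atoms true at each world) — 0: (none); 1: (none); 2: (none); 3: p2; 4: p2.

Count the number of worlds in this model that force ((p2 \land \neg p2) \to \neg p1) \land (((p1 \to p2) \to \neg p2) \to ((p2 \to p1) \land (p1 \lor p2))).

3

0: does not force it — 0 \nVdash ((p2 \land \neg p2) \to \neg p1) \land (((p1 \to p2) \to \neg p2) \to ((p2 \to p1) \land (p1 \lor p2))) since 0 fails ((p1 \to p2) \to \neg p2) \to ((p2 \to p1) \land (p1 \lor p2)).
1: forces it.
2: does not force it.
3: forces it.
4: forces it.
Worlds forcing the formula: {1, 3, 4}.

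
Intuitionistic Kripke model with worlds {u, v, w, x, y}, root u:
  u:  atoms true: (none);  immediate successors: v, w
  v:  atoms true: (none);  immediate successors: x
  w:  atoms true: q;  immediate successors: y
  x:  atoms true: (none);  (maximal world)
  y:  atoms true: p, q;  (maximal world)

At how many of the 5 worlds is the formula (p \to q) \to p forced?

u: does not force it — u \nVdash (p \to q) \to p: already at u itself, u \Vdash p \to q but u \nVdash p.
v: does not force it — v \nVdash (p \to q) \to p: already at v itself, v \Vdash p \to q but v \nVdash p.
w: does not force it — w \nVdash (p \to q) \to p: already at w itself, w \Vdash p \to q but w \nVdash p.
x: does not force it.
y: forces it.
Worlds forcing the formula: {y}.

1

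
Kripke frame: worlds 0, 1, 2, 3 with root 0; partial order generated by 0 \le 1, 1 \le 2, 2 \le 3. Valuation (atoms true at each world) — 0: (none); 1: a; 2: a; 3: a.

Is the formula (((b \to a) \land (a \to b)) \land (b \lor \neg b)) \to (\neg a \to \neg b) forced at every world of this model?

0 \Vdash (((b \to a) \land (a \to b)) \land (b \lor \neg b)) \to (\neg a \to \neg b) vacuously: no world accessible from 0 forces the antecedent ((b \to a) \land (a \to b)) \land (b \lor \neg b).
Since the root 0 forces (((b \to a) \land (a \to b)) \land (b \lor \neg b)) \to (\neg a \to \neg b) and forcing is persistent (monotone upward), every world forces it.

Yes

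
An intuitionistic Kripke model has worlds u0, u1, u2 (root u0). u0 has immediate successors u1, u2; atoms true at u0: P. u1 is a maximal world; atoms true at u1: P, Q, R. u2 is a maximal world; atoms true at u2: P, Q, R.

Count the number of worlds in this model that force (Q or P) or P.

u0: forces it.
u1: forces it.
u2: forces it.
Worlds forcing the formula: {u0, u1, u2}.

3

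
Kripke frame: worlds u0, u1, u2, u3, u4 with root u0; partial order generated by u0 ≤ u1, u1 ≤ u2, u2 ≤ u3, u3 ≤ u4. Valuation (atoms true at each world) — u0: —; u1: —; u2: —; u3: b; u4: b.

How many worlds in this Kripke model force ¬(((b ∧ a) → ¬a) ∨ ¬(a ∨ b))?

0

u0: does not force it — u0 ⊮ ¬(((b ∧ a) → ¬a) ∨ ¬(a ∨ b)) since u0 is accessible from u0 and u0 ⊩ ((b ∧ a) → ¬a) ∨ ¬(a ∨ b).
u1: does not force it — u1 ⊮ ¬(((b ∧ a) → ¬a) ∨ ¬(a ∨ b)) since u1 is accessible from u1 and u1 ⊩ ((b ∧ a) → ¬a) ∨ ¬(a ∨ b).
u2: does not force it.
u3: does not force it.
u4: does not force it.
Worlds forcing the formula: { }.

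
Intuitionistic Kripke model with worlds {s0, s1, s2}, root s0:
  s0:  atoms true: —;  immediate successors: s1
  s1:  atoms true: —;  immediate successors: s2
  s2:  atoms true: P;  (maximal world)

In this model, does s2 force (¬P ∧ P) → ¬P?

Yes

s2 ⊩ (¬P ∧ P) → ¬P vacuously: no world accessible from s2 forces the antecedent ¬P ∧ P.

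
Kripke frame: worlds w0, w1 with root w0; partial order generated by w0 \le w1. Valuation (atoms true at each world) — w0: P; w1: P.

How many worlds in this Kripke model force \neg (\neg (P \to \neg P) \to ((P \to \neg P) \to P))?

0

w0: does not force it — w0 \nVdash \neg (\neg (P \to \neg P) \to ((P \to \neg P) \to P)) since w0 is accessible from w0 and w0 \Vdash \neg (P \to \neg P) \to ((P \to \neg P) \to P).
w1: does not force it.
Worlds forcing the formula: { }.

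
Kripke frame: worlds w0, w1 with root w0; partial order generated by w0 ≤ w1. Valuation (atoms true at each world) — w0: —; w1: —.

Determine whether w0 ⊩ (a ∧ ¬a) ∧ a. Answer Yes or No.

w0 ⊮ (a ∧ ¬a) ∧ a since w0 fails a ∧ ¬a.

No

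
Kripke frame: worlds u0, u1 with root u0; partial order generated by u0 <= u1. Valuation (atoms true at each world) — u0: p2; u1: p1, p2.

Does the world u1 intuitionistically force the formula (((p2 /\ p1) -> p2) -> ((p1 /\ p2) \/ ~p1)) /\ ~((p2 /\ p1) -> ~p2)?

Yes

u1 ||- (((p2 /\ p1) -> p2) -> ((p1 /\ p2) \/ ~p1)) /\ ~((p2 /\ p1) -> ~p2) since u1 forces both conjuncts.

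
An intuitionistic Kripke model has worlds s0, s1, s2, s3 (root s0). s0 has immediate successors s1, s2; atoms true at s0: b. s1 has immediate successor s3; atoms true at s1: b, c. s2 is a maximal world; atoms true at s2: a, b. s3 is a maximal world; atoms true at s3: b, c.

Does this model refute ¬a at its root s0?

s0 ⊮ ¬a since s2 is accessible from s0 and s2 ⊩ a.
So the root s0 does not force ¬a; the model is a countermodel.

Yes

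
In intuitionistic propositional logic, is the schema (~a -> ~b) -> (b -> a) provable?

This is the converse of contraposition, which is not intuitionistically valid.
A Kripke countermodel: worlds w0, w1; order generated by w0 <= w1; atoms true at each world — w0:{b}; w1:{a,b}.
w0 ||-/- (~a -> ~b) -> (b -> a): already at w0 itself, w0 ||- ~a -> ~b but w0 ||-/- b -> a.
w0 ||-/- b -> a: already at w0 itself, w0 ||- b but w0 ||-/- a.
w0 lacks atom a, so w0 ||-/- a.
So the root w0 does not force the formula.

No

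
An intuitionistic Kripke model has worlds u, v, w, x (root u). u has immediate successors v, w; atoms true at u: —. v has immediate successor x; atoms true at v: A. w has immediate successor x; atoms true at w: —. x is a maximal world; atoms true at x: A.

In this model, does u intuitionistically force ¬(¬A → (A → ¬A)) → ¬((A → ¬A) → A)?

u ⊩ ¬(¬A → (A → ¬A)) → ¬((A → ¬A) → A) vacuously: no world accessible from u forces the antecedent ¬(¬A → (A → ¬A)).

Yes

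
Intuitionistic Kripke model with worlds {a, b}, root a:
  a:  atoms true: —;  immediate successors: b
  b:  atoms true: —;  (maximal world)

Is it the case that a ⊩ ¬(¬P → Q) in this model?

a ⊩ ¬(¬P → Q): no world accessible from a forces ¬P → Q.

Yes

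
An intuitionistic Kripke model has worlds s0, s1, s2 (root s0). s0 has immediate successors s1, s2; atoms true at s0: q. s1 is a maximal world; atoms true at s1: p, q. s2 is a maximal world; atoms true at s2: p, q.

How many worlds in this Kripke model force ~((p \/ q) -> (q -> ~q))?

3

s0: forces it.
s1: forces it.
s2: forces it.
Worlds forcing the formula: {s0, s1, s2}.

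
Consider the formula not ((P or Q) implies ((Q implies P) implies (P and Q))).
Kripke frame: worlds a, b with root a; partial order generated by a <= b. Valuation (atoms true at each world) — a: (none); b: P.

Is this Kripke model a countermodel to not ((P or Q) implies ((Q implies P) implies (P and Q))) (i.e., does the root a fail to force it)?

No

a forces not ((P or Q) implies ((Q implies P) implies (P and Q))): no world accessible from a forces (P or Q) implies ((Q implies P) implies (P and Q)).
So the root a forces not ((P or Q) implies ((Q implies P) implies (P and Q))); the model is not a countermodel.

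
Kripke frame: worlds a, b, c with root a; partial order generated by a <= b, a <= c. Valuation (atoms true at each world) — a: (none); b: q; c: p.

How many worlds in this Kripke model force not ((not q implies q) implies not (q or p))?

1

a: does not force it — a does not force not ((not q implies q) implies not (q or p)) since c is accessible from a and c forces (not q implies q) implies not (q or p).
b: forces it.
c: does not force it — c does not force not ((not q implies q) implies not (q or p)) since c is accessible from c and c forces (not q implies q) implies not (q or p).
Worlds forcing the formula: {b}.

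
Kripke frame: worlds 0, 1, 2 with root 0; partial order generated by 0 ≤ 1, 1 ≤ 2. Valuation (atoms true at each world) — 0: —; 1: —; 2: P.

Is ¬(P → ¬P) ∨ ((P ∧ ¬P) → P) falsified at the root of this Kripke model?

0 ⊩ ¬(P → ¬P) ∨ ((P ∧ ¬P) → P) via the disjunct ¬(P → ¬P).
So the root 0 forces ¬(P → ¬P) ∨ ((P ∧ ¬P) → P); the model is not a countermodel.

No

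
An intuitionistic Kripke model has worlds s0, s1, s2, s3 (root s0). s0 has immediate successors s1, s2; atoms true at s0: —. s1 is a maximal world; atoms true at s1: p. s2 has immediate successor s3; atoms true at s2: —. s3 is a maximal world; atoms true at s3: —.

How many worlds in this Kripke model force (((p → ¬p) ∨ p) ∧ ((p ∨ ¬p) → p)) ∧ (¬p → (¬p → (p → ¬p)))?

1

s0: does not force it — s0 ⊮ (((p → ¬p) ∨ p) ∧ ((p ∨ ¬p) → p)) ∧ (¬p → (¬p → (p → ¬p))) since s0 fails ((p → ¬p) ∨ p) ∧ ((p ∨ ¬p) → p).
s1: forces it.
s2: does not force it — s2 ⊮ (((p → ¬p) ∨ p) ∧ ((p ∨ ¬p) → p)) ∧ (¬p → (¬p → (p → ¬p))) since s2 fails ((p → ¬p) ∨ p) ∧ ((p ∨ ¬p) → p).
s3: does not force it — s3 ⊮ (((p → ¬p) ∨ p) ∧ ((p ∨ ¬p) → p)) ∧ (¬p → (¬p → (p → ¬p))) since s3 fails ((p → ¬p) ∨ p) ∧ ((p ∨ ¬p) → p).
Worlds forcing the formula: {s1}.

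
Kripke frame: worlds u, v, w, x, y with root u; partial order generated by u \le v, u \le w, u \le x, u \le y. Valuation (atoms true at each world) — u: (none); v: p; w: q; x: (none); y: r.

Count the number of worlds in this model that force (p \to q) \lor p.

4

u: does not force it — u \nVdash (p \to q) \lor p: neither disjunct is forced at u.
v: forces it.
w: forces it.
x: forces it.
y: forces it.
Worlds forcing the formula: {v, w, x, y}.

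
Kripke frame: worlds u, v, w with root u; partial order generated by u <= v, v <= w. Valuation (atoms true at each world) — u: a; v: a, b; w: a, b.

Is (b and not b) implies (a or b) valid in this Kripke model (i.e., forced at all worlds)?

Yes

u forces (b and not b) implies (a or b) vacuously: no world accessible from u forces the antecedent b and not b.
Since the root u forces (b and not b) implies (a or b) and forcing is persistent (monotone upward), every world forces it.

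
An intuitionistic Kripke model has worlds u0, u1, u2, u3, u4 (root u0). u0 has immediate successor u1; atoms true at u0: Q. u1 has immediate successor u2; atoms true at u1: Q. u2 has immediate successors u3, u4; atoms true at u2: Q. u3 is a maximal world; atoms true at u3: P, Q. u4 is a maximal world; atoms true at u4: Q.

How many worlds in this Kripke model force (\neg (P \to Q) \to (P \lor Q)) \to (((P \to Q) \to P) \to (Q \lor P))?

5

u0: forces it.
u1: forces it.
u2: forces it.
u3: forces it.
u4: forces it.
Worlds forcing the formula: {u0, u1, u2, u3, u4}.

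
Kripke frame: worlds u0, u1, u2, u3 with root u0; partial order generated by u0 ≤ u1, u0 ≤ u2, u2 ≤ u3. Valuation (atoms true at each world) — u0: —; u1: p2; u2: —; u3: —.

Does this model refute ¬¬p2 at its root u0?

u0 ⊮ ¬¬p2 since u2 is accessible from u0 and u2 ⊩ ¬p2.
u2 ⊩ ¬p2: no world accessible from u2 forces p2.
So the root u0 does not force ¬¬p2; the model is a countermodel.

Yes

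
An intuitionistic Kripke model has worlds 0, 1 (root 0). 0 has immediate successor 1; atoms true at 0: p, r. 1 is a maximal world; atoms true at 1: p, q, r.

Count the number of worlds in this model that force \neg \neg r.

2

0: forces it.
1: forces it.
Worlds forcing the formula: {0, 1}.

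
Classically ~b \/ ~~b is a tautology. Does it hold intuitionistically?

This is the weak law of excluded middle, which is not intuitionistically valid.
A Kripke countermodel: worlds u, v, w; order generated by u <= v, u <= w; atoms true at each world — u:{}; v:{b}; w:{}.
u ||-/- ~b \/ ~~b: neither disjunct is forced at u.
u ||-/- ~b since v is accessible from u and v ||- b.
So the root u does not force the formula.

No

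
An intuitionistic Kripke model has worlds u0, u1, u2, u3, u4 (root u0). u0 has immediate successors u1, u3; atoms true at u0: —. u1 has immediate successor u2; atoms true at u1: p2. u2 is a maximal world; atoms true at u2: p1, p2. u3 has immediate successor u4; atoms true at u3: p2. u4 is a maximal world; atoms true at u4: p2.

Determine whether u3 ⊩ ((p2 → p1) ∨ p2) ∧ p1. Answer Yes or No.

No

u3 ⊮ ((p2 → p1) ∨ p2) ∧ p1 since u3 fails p1.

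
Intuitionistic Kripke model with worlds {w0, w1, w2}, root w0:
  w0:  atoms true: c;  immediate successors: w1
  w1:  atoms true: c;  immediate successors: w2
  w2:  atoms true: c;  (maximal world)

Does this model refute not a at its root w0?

w0 forces not a: no world accessible from w0 forces a.
So the root w0 forces not a; the model is not a countermodel.

No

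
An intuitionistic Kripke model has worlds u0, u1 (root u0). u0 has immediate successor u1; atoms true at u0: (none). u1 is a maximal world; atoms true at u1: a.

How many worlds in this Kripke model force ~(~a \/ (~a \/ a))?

0

u0: does not force it — u0 ||-/- ~(~a \/ (~a \/ a)) since u1 is accessible from u0 and u1 ||- ~a \/ (~a \/ a).
u1: does not force it — u1 ||-/- ~(~a \/ (~a \/ a)) since u1 is accessible from u1 and u1 ||- ~a \/ (~a \/ a).
Worlds forcing the formula: { }.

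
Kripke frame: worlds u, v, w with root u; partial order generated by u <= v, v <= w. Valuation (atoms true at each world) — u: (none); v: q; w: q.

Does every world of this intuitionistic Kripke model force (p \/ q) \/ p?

No

Not every world: u ||-/- (p \/ q) \/ p.
u ||-/- (p \/ q) \/ p: neither disjunct is forced at u.
u ||-/- p \/ q: neither disjunct is forced at u.
u lacks atom p, so u ||-/- p.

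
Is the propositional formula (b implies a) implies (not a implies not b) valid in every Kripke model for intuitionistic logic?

This is the forward direction of contraposition, which is intuitionistically derivable.
Assume b implies a and not a. If b held then a would follow, contradicting not a; so not b.

Yes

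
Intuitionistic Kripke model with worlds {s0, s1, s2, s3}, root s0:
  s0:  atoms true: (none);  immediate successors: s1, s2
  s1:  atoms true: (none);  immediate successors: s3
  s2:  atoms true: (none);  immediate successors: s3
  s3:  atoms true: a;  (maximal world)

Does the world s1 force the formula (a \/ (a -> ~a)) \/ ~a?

No

s1 ||-/- (a \/ (a -> ~a)) \/ ~a: neither disjunct is forced at s1.
s1 ||-/- a \/ (a -> ~a): neither disjunct is forced at s1.
s1 lacks atom a, so s1 ||-/- a.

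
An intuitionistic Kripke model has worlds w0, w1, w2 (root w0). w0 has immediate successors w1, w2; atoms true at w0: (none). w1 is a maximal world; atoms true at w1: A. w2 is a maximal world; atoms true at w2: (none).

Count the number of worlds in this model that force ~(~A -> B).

w0: does not force it — w0 ||-/- ~(~A -> B) since w1 is accessible from w0 and w1 ||- ~A -> B.
w1: does not force it.
w2: forces it.
Worlds forcing the formula: {w2}.

1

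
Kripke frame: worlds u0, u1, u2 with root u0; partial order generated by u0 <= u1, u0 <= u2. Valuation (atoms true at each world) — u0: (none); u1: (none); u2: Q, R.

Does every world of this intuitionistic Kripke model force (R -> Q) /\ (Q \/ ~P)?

Yes

u0 ||- (R -> Q) /\ (Q \/ ~P) since u0 forces both conjuncts.
Since the root u0 forces (R -> Q) /\ (Q \/ ~P) and forcing is persistent (monotone upward), every world forces it.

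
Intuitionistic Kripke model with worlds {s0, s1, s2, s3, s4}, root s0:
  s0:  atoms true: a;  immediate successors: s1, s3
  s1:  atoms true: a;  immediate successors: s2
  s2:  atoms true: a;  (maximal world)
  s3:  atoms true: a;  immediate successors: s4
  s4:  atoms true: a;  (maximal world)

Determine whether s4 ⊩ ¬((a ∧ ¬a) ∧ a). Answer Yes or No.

Yes

s4 ⊩ ¬((a ∧ ¬a) ∧ a): no world accessible from s4 forces (a ∧ ¬a) ∧ a.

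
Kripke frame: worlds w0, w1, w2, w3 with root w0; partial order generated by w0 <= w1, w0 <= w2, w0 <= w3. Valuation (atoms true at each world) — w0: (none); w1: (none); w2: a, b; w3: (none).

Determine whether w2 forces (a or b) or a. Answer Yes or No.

w2 forces (a or b) or a via the disjunct a or b.

Yes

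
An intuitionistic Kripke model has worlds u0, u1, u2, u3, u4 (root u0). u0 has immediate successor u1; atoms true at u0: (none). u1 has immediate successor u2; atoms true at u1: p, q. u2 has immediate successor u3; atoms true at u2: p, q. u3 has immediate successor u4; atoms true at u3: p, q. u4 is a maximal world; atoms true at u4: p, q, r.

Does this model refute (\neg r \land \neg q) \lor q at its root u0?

u0 \nVdash (\neg r \land \neg q) \lor q: neither disjunct is forced at u0.
u0 \nVdash \neg r \land \neg q since u0 fails \neg r.
So the root u0 does not force (\neg r \land \neg q) \lor q; the model is a countermodel.

Yes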